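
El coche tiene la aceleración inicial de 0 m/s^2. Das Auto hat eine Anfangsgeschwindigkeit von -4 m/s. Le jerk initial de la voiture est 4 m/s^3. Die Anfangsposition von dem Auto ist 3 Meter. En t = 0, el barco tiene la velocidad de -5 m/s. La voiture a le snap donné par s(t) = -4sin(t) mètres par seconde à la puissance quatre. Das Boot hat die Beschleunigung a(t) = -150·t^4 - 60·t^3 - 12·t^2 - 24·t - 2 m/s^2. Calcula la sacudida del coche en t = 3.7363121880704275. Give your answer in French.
Nous devons intégrer notre équation du snap s(t) = -4·sin(t) 1 fois. L'intégrale du snap est le jerk. En utilisant j(0) = 4, nous obtenons j(t) = 4·cos(t). En utilisant j(t) = 4·cos(t) et en substituant t = 3.7363121880704275, nous trouvons j = -3.31322267858005.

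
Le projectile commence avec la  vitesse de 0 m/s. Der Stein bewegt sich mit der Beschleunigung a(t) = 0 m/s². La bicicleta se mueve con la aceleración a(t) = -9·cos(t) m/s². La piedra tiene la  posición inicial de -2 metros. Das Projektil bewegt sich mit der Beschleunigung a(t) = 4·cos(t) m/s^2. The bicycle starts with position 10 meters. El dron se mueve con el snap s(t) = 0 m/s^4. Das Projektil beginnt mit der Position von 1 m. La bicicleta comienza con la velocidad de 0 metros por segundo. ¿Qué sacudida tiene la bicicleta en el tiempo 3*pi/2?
Para resolver esto, necesitamos tomar 1 derivada de nuestra ecuación de la aceleración a(t) = -9·cos(t). La derivada de la aceleración da la sacudida: j(t) = 9·sin(t). De la ecuación de la sacudida j(t) = 9·sin(t), sustituimos t = 3*pi/2 para obtener j = -9.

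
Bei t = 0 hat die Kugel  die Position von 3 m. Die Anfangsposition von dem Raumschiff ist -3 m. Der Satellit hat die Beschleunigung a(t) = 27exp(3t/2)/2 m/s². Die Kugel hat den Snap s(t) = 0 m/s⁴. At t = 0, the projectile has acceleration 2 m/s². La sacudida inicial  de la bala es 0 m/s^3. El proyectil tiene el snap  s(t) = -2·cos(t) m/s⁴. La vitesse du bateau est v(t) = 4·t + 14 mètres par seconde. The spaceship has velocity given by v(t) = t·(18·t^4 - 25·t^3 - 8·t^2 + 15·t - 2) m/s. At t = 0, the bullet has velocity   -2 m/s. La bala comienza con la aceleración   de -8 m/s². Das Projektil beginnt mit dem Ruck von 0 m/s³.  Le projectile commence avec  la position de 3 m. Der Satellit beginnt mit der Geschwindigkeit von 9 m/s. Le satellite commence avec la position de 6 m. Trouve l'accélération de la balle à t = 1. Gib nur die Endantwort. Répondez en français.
L'accélération à t = 1 est a = -8.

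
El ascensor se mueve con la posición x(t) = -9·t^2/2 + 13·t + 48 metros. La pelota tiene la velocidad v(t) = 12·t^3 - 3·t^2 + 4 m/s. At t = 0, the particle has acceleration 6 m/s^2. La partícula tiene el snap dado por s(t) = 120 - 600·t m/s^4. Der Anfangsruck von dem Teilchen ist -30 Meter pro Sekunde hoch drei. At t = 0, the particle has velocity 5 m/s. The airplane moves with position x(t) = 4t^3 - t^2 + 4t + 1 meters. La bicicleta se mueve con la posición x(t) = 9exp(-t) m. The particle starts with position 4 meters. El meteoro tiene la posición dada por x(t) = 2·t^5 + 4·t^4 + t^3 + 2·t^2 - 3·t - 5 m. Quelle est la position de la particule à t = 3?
Pour résoudre ceci, nous devons prendre 4 intégrales de notre équation du snap s(t) = 120 - 600·t. La primitive du snap est le jerk. En utilisant j(0) = -30, nous obtenons j(t) = -300·t^2 + 120·t - 30. L'intégrale du jerk, avec a(0) = 6, donne l'accélération: a(t) = -100·t^3 + 60·t^2 - 30·t + 6. La primitive de l'accélération est la vitesse. En utilisant v(0) = 5, nous obtenons v(t) = -25·t^4 + 20·t^3 - 15·t^2 + 6·t + 5. La primitive de la vitesse est la position. En utilisant x(0) = 4, nous obtenons x(t) = -5·t^5 + 5·t^4 - 5·t^3 + 3·t^2 + 5·t + 4. De l'équation de la position x(t) = -5·t^5 + 5·t^4 - 5·t^3 + 3·t^2 + 5·t + 4, nous substituons t = 3 pour obtenir x = -899.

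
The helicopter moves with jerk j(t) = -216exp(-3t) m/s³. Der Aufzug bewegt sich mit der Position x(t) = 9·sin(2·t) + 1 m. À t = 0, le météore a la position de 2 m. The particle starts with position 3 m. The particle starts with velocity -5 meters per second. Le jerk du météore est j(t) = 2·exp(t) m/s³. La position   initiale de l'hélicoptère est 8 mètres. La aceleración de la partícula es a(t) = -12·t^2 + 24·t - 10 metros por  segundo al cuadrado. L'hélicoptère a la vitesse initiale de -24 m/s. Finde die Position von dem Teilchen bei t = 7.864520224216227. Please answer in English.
Starting from acceleration a(t) = -12·t^2 + 24·t - 10, we take 2 antiderivatives. Taking ∫a(t)dt and applying v(0) = -5, we find v(t) = -4·t^3 + 12·t^2 - 10·t - 5. Integrating velocity and using the initial condition x(0) = 3, we get x(t) = -t^4 + 4·t^3 - 5·t^2 - 5·t + 3. From the given position equation x(t) = -t^4 + 4·t^3 - 5·t^2 - 5·t + 3, we substitute t = 7.864520224216227 to get x = -2225.37876285698.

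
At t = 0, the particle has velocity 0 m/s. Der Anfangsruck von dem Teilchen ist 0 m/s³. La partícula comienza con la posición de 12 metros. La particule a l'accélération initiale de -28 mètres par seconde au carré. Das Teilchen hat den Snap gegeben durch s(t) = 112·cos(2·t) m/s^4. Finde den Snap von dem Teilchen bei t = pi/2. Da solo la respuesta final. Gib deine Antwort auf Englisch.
At t = pi/2, s = -112.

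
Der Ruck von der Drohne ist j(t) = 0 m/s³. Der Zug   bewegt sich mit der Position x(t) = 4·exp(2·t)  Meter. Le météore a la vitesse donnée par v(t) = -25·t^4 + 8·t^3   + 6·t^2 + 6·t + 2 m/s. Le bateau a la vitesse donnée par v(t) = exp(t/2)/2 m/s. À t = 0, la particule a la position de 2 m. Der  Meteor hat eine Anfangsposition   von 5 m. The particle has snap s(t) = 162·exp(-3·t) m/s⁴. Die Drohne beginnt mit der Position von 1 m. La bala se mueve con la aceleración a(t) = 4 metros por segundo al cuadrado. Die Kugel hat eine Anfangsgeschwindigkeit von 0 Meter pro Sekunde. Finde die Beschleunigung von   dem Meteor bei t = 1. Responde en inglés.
To solve this, we need to take 1 derivative of our velocity equation v(t) = -25·t^4 + 8·t^3 + 6·t^2 + 6·t + 2. The derivative of velocity gives acceleration: a(t) = -100·t^3 + 24·t^2 + 12·t + 6. Using a(t) = -100·t^3 + 24·t^2 + 12·t + 6 and substituting t = 1, we find a = -58.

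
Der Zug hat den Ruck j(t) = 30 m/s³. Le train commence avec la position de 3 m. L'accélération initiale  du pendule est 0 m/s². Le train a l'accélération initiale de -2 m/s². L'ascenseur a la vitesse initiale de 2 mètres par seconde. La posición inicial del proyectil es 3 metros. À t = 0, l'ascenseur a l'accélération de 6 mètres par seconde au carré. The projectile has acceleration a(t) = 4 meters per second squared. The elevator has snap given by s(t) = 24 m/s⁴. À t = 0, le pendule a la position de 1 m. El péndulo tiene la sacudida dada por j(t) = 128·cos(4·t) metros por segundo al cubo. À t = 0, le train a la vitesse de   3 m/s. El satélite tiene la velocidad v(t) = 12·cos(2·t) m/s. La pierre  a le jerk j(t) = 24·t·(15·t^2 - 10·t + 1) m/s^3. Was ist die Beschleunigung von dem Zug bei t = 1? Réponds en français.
Pour résoudre ceci, nous devons prendre 1 intégrale de notre équation du jerk j(t) = 30. La primitive du jerk, avec a(0) = -2, donne l'accélération: a(t) = 30·t - 2. De l'équation de l'accélération a(t) = 30·t - 2, nous substituons t = 1 pour obtenir a = 28.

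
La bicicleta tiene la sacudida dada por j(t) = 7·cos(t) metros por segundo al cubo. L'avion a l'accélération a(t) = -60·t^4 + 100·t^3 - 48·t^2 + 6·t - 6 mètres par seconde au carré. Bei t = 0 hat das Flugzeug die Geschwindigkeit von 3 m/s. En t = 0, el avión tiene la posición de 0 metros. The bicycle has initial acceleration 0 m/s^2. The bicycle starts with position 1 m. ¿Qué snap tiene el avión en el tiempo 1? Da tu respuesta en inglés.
We must differentiate our acceleration equation a(t) = -60·t^4 + 100·t^3 - 48·t^2 + 6·t - 6 2 times. The derivative of acceleration gives jerk: j(t) = -240·t^3 + 300·t^2 - 96·t + 6. Taking d/dt of j(t), we find s(t) = -720·t^2 + 600·t - 96. We have snap s(t) = -720·t^2 + 600·t - 96. Substituting t = 1: s(1) = -216.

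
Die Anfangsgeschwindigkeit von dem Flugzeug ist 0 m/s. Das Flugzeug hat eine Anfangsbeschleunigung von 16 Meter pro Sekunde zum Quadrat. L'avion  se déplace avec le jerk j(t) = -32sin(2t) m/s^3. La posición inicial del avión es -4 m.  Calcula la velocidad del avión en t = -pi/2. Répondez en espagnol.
Para resolver esto, necesitamos tomar 2 antiderivadas de nuestra ecuación de la sacudida j(t) = -32·sin(2·t). La integral de la sacudida, con a(0) = 16, da la aceleración: a(t) = 16·cos(2·t). La antiderivada de la aceleración es la velocidad. Usando v(0) = 0, obtenemos v(t) = 8·sin(2·t). Tenemos la velocidad v(t) = 8·sin(2·t). Sustituyendo t = -pi/2: v(-pi/2) = 0.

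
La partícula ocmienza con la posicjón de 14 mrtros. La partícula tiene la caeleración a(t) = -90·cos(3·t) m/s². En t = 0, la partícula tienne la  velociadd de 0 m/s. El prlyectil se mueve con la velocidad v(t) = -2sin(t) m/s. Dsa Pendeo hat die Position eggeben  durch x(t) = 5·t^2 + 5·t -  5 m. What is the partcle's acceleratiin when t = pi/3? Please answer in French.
De l'équation de l'accélération a(t) = -90·cos(3·t), nous substituons t = pi/3 pour obtenir a = 90.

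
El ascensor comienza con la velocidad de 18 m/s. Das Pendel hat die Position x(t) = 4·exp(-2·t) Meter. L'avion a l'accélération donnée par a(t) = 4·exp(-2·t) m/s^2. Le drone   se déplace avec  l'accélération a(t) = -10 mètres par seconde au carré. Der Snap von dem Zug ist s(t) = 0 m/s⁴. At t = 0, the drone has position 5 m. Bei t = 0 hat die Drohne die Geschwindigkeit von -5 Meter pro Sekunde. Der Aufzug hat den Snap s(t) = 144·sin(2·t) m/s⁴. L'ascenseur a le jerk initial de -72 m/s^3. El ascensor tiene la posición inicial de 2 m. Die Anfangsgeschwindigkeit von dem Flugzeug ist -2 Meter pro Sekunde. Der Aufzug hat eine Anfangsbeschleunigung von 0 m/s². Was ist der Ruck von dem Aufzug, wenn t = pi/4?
Wir müssen das Integral unserer Gleichung für den Snap s(t) = 144·sin(2·t) 1-mal finden. Das Integral von dem Snap, mit j(0) = -72, ergibt den Ruck: j(t) = -72·cos(2·t). Wir haben den Ruck j(t) = -72·cos(2·t). Durch Einsetzen von t = pi/4: j(pi/4) = 0.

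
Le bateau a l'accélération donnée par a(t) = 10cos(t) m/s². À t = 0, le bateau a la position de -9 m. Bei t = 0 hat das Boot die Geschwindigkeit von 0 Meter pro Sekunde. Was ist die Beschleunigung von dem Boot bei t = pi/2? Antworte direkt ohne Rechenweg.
a(pi/2) = 0.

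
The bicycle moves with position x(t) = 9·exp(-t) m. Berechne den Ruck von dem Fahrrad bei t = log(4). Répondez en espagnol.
Partiendo de la posición x(t) = 9·exp(-t), tomamos 3 derivadas. Tomando d/dt de x(t), encontramos v(t) = -9·exp(-t). Derivando la velocidad, obtenemos la aceleración: a(t) = 9·exp(-t). Tomando d/dt de a(t), encontramos j(t) = -9·exp(-t). De la ecuación de la sacudida j(t) = -9·exp(-t), sustituimos t = log(4) para obtener j = -9/4.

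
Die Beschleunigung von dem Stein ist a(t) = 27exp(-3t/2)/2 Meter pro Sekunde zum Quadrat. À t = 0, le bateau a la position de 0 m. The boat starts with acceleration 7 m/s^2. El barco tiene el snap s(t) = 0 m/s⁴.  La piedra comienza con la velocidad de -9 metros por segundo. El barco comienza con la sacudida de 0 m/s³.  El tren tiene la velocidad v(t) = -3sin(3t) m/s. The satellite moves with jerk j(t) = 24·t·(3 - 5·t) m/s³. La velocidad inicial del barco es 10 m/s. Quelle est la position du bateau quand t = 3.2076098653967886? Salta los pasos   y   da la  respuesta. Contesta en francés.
x(3.2076098653967886) = 68.0867623240357.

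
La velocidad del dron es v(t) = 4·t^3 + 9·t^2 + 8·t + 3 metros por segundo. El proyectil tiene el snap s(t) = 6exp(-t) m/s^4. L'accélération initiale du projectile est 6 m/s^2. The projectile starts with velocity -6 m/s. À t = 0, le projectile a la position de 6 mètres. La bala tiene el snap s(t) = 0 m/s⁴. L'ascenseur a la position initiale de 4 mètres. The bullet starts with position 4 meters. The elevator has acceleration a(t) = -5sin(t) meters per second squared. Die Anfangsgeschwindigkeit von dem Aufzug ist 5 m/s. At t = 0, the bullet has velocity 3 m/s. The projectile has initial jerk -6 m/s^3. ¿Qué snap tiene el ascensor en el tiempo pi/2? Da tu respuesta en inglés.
We must differentiate our acceleration equation a(t) = -5·sin(t) 2 times. Differentiating acceleration, we get jerk: j(t) = -5·cos(t). Taking d/dt of j(t), we find s(t) = 5·sin(t). From the given snap equation s(t) = 5·sin(t), we substitute t = pi/2 to get s = 5.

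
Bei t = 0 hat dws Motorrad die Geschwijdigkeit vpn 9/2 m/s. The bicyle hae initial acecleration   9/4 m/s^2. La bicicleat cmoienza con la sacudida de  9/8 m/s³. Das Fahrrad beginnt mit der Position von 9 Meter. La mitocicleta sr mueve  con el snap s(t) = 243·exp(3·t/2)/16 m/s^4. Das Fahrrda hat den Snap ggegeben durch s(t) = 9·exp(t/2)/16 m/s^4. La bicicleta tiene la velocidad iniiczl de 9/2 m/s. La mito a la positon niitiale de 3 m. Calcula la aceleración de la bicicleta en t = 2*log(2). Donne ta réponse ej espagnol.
Para resolver esto, necesitamos tomar 2 integrales de nuestra ecuación del snap s(t) = 9·exp(t/2)/16. La antiderivada del snap, con j(0) = 9/8, da la sacudida: j(t) = 9·exp(t/2)/8. La antiderivada de la sacudida, con a(0) = 9/4, da la aceleración: a(t) = 9·exp(t/2)/4. De la ecuación de la aceleración a(t) = 9·exp(t/2)/4, sustituimos t = 2*log(2) para obtener a = 9/2.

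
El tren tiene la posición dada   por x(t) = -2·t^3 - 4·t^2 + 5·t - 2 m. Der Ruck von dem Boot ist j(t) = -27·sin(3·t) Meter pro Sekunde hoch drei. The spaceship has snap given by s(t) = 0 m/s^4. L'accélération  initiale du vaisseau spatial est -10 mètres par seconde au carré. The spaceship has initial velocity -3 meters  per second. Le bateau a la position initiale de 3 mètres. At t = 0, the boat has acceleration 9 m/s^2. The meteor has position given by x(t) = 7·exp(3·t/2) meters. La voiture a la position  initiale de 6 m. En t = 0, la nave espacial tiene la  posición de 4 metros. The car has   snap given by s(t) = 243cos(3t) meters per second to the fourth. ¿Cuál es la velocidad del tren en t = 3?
Partiendo de la posición x(t) = -2·t^3 - 4·t^2 + 5·t - 2, tomamos 1 derivada. Tomando d/dt de x(t), encontramos v(t) = -6·t^2 - 8·t + 5. Tenemos la velocidad v(t) = -6·t^2 - 8·t + 5. Sustituyendo t = 3: v(3) = -73.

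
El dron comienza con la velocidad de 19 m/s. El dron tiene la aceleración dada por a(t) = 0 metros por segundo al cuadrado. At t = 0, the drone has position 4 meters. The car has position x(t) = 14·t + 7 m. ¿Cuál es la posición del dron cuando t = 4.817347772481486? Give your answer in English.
We must find the antiderivative of our acceleration equation a(t) = 0 2 times. Finding the integral of a(t) and using v(0) = 19: v(t) = 19. Integrating velocity and using the initial condition x(0) = 4, we get x(t) = 19·t + 4. We have position x(t) = 19·t + 4. Substituting t = 4.817347772481486: x(4.817347772481486) = 95.5296076771482.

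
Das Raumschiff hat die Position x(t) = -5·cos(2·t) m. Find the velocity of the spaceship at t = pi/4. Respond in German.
Um dies zu lösen, müssen wir 1 Ableitung unserer Gleichung für die Position x(t) = -5·cos(2·t) nehmen. Mit d/dt von x(t) finden wir v(t) = 10·sin(2·t). Mit v(t) = 10·sin(2·t) und Einsetzen von t = pi/4, finden wir v = 10.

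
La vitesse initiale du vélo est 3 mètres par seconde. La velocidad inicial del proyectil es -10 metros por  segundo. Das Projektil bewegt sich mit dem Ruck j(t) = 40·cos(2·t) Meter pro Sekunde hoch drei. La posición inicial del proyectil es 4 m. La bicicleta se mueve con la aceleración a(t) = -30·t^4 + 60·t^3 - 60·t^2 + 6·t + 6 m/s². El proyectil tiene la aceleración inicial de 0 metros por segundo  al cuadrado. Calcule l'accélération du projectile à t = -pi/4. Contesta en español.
Partiendo de la sacudida j(t) = 40·cos(2·t), tomamos 1 integral. La integral de la sacudida es la aceleración. Usando a(0) = 0, obtenemos a(t) = 20·sin(2·t). De la ecuación de la aceleración a(t) = 20·sin(2·t), sustituimos t = -pi/4 para obtener a = -20.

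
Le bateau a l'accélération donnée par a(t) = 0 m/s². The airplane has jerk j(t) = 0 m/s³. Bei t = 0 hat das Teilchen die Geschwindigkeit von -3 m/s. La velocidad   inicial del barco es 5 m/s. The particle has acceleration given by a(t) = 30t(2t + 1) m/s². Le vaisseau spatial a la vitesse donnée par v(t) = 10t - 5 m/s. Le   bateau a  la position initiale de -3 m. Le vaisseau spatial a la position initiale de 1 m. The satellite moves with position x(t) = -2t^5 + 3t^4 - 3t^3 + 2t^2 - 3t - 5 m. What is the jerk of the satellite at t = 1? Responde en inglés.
Starting from position x(t) = -2·t^5 + 3·t^4 - 3·t^3 + 2·t^2 - 3·t - 5, we take 3 derivatives. Differentiating position, we get velocity: v(t) = -10·t^4 + 12·t^3 - 9·t^2 + 4·t - 3. Differentiating velocity, we get acceleration: a(t) = -40·t^3 + 36·t^2 - 18·t + 4. Differentiating acceleration, we get jerk: j(t) = -120·t^2 + 72·t - 18. Using j(t) = -120·t^2 + 72·t - 18 and substituting t = 1, we find j = -66.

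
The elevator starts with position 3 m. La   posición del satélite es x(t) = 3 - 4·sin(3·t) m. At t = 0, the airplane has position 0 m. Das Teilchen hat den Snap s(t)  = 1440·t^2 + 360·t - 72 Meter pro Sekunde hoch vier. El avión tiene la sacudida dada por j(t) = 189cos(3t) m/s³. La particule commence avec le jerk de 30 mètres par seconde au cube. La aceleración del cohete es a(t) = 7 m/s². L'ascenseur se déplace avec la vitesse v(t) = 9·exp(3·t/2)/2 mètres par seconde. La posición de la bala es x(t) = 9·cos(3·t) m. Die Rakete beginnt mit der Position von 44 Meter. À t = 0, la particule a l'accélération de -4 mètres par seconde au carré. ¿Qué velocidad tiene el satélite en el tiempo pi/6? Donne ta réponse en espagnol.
Debemos derivar nuestra ecuación de la posición x(t) = 3 - 4·sin(3·t) 1 vez. Tomando d/dt de x(t), encontramos v(t) = -12·cos(3·t). Usando v(t) = -12·cos(3·t) y sustituyendo t = pi/6, encontramos v = 0.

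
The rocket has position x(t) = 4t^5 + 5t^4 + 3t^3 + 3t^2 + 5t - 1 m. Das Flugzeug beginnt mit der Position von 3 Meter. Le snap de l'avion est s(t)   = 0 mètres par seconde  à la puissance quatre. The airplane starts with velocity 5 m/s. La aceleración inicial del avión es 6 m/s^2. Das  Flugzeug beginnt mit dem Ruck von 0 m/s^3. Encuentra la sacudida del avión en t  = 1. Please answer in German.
Um dies zu lösen, müssen wir 1 Integral unserer Gleichung für den Snap s(t) = 0 finden. Die Stammfunktion von dem Snap, mit j(0) = 0, ergibt den Ruck: j(t) = 0. Aus der Gleichung für den Ruck j(t) = 0, setzen wir t = 1 ein und erhalten j = 0.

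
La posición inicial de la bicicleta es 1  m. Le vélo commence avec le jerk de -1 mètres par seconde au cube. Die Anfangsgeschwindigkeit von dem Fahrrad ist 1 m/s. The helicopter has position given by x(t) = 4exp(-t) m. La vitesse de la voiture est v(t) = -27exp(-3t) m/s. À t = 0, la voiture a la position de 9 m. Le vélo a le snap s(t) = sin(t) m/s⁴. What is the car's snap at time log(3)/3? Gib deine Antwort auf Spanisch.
Debemos derivar nuestra ecuación de la velocidad v(t) = -27·exp(-3·t) 3 veces. La derivada de la velocidad da la aceleración: a(t) = 81·exp(-3·t). Derivando la aceleración, obtenemos la sacudida: j(t) = -243·exp(-3·t). Derivando la sacudida, obtenemos el snap: s(t) = 729·exp(-3·t). De la ecuación del snap s(t) = 729·exp(-3·t), sustituimos t = log(3)/3 para obtener s = 243.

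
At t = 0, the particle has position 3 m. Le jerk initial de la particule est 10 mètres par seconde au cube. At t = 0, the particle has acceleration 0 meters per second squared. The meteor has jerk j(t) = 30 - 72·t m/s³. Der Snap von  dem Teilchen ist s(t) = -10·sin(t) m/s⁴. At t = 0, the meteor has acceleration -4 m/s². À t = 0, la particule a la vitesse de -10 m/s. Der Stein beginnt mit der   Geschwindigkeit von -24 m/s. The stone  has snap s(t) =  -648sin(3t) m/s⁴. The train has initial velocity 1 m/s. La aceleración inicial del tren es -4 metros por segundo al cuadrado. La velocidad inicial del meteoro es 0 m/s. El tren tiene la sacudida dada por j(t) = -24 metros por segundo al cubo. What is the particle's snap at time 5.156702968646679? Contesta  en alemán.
Aus der Gleichung für den Snap s(t) = -10·sin(t), setzen wir t = 5.156702968646679 ein und erhalten s = 9.02905752141832.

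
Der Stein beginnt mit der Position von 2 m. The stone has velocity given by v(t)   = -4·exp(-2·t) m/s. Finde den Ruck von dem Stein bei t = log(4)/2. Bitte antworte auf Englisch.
To solve this, we need to take 2 derivatives of our velocity equation v(t) = -4·exp(-2·t). The derivative of velocity gives acceleration: a(t) = 8·exp(-2·t). The derivative of acceleration gives jerk: j(t) = -16·exp(-2·t). From the given jerk equation j(t) = -16·exp(-2·t), we substitute t = log(4)/2 to get j = -4.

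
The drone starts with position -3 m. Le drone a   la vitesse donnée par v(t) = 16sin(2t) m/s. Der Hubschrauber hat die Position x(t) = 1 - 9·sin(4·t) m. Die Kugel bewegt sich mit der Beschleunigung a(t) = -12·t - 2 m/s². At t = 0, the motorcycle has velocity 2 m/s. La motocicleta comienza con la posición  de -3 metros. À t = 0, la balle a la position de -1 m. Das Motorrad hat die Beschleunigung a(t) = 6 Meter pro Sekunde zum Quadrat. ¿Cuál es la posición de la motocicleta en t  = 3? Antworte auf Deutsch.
Ausgehend von der Beschleunigung a(t) = 6, nehmen wir 2 Integrale. Durch Integration von der Beschleunigung und Verwendung der Anfangsbedingung v(0) = 2, erhalten wir v(t) = 6·t + 2. Das Integral von der Geschwindigkeit, mit x(0) = -3, ergibt die Position: x(t) = 3·t^2 + 2·t - 3. Mit x(t) = 3·t^2 + 2·t - 3 und Einsetzen von t = 3, finden wir x = 30.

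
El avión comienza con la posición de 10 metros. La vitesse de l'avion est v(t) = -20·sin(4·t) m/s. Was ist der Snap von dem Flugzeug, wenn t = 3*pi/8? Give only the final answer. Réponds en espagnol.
s(3*pi/8) = 0.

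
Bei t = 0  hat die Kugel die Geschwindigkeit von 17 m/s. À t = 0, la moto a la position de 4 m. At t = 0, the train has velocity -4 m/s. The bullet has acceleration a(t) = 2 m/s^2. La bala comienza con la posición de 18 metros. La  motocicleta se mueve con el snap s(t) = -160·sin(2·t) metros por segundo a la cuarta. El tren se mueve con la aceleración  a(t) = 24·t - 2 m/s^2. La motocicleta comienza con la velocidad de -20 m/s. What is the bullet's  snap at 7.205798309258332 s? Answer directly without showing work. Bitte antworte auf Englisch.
s(7.205798309258332) = 0.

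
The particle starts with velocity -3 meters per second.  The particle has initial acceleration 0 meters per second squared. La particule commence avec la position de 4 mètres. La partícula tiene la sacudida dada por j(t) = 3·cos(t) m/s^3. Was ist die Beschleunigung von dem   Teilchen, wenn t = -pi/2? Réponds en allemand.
Wir müssen unsere Gleichung für den Ruck j(t) = 3·cos(t) 1-mal integrieren. Mit ∫j(t)dt und Anwendung von a(0) = 0, finden wir a(t) = 3·sin(t). Aus der Gleichung für die Beschleunigung a(t) = 3·sin(t), setzen wir t = -pi/2 ein und erhalten a = -3.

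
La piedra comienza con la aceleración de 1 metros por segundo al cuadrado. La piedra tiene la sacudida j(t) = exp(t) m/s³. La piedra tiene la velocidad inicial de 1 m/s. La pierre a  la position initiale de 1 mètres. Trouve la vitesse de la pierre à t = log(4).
Nous devons trouver l'intégrale de notre équation du jerk j(t) = exp(t) 2 fois. La primitive du jerk est l'accélération. En utilisant a(0) = 1, nous obtenons a(t) = exp(t). En prenant ∫a(t)dt et en appliquant v(0) = 1, nous trouvons v(t) = exp(t). Nous avons la vitesse v(t) = exp(t). En substituant t = log(4): v(log(4)) = 4.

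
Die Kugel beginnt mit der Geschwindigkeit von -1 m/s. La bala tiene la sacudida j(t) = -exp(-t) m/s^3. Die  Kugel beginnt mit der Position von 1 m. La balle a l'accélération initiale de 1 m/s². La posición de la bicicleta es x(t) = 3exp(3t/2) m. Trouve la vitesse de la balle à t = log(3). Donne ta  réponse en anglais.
Starting from jerk j(t) = -exp(-t), we take 2 antiderivatives. Integrating jerk and using the initial condition a(0) = 1, we get a(t) = exp(-t). Taking ∫a(t)dt and applying v(0) = -1, we find v(t) = -exp(-t). We have velocity v(t) = -exp(-t). Substituting t = log(3): v(log(3)) = -1/3.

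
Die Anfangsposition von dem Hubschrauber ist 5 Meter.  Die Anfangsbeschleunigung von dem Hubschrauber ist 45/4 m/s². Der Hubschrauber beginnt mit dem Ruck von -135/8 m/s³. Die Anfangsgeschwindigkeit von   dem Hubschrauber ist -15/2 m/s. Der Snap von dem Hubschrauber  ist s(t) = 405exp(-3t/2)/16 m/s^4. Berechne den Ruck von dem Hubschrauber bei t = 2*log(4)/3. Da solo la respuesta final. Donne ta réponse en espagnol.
j(2*log(4)/3) = -135/32.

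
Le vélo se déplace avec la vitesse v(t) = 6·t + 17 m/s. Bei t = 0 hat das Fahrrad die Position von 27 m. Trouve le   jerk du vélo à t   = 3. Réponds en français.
En partant de la vitesse v(t) = 6·t + 17, nous prenons 2 dérivées. En prenant d/dt de v(t), nous trouvons a(t) = 6. En dérivant l'accélération, nous obtenons le jerk: j(t) = 0. En utilisant j(t) = 0 et en substituant t = 3, nous trouvons j = 0.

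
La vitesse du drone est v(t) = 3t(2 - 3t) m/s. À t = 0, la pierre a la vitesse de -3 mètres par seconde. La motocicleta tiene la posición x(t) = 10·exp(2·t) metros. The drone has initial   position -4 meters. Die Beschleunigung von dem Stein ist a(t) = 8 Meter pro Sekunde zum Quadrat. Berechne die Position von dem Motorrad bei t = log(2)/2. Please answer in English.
From the given position equation x(t) = 10·exp(2·t), we substitute t = log(2)/2 to get x = 20.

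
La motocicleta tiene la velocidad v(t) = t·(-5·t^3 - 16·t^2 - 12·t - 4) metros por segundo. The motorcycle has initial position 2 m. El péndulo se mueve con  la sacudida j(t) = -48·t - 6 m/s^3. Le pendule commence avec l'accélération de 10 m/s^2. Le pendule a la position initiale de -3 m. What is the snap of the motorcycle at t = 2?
To solve this, we need to take 3 derivatives of our velocity equation v(t) = t·(-5·t^3 - 16·t^2 - 12·t - 4). The derivative of velocity gives acceleration: a(t) = -5·t^3 - 16·t^2 + t·(-15·t^2 - 32·t - 12) - 12·t - 4. Taking d/dt of a(t), we find j(t) = -30·t^2 + t·(-30·t - 32) - 64·t - 24. Taking d/dt of j(t), we find s(t) = -120·t - 96. From the given snap equation s(t) = -120·t - 96, we substitute t = 2 to get s = -336.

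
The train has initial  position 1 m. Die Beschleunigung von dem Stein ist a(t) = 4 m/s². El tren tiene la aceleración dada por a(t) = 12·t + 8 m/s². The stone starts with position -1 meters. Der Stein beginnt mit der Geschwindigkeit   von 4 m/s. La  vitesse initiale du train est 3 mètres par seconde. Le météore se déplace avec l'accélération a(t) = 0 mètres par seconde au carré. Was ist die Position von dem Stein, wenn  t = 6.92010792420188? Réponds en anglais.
To solve this, we need to take 2 antiderivatives of our acceleration equation a(t) = 4. Integrating acceleration and using the initial condition v(0) = 4, we get v(t) = 4·t + 4. Finding the antiderivative of v(t) and using x(0) = -1: x(t) = 2·t^2 + 4·t - 1. Using x(t) = 2·t^2 + 4·t - 1 and substituting t = 6.92010792420188, we find x = 122.456219062011.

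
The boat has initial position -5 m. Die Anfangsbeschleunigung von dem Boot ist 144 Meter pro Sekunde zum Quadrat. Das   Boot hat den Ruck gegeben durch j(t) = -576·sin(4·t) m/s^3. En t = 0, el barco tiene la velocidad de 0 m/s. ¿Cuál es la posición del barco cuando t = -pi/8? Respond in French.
Nous devons trouver la primitive de notre équation du jerk j(t) = -576·sin(4·t) 3 fois. La primitive du jerk, avec a(0) = 144, donne l'accélération: a(t) = 144·cos(4·t). En intégrant l'accélération et en utilisant la condition initiale v(0) = 0, nous obtenons v(t) = 36·sin(4·t). En prenant ∫v(t)dt et en appliquant x(0) = -5, nous trouvons x(t) = 4 - 9·cos(4·t). Nous avons la position x(t) = 4 - 9·cos(4·t). En substituant t = -pi/8: x(-pi/8) = 4.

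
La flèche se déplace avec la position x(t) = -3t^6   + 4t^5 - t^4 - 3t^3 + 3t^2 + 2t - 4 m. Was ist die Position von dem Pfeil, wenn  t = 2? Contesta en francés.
De l'équation de la position x(t) = -3·t^6 + 4·t^5 - t^4 - 3·t^3 + 3·t^2 + 2·t - 4, nous substituons t = 2 pour obtenir x = -92.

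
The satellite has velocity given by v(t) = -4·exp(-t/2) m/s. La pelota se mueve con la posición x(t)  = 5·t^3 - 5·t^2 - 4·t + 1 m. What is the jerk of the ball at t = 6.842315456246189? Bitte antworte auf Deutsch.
Um dies zu lösen, müssen wir 3 Ableitungen unserer Gleichung für die Position x(t) = 5·t^3 - 5·t^2 - 4·t + 1 nehmen. Die Ableitung von der Position ergibt die Geschwindigkeit: v(t) = 15·t^2 - 10·t - 4. Durch Ableiten von der Geschwindigkeit erhalten wir die Beschleunigung: a(t) = 30·t - 10. Mit d/dt von a(t) finden wir j(t) = 30. Wir haben den Ruck j(t) = 30. Durch Einsetzen von t = 6.842315456246189: j(6.842315456246189) = 30.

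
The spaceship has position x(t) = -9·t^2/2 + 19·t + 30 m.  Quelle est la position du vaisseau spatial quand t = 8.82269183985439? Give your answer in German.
Mit x(t) = -9·t^2/2 + 19·t + 30 und Einsetzen von t = 8.82269183985439, finden wir x = -152.648365897416.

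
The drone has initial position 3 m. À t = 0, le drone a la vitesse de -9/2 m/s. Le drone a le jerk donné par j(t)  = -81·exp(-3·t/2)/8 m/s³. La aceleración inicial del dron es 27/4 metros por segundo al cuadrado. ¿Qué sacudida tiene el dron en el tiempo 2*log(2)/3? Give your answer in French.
Nous avons le jerk j(t) = -81·exp(-3·t/2)/8. En substituant t = 2*log(2)/3: j(2*log(2)/3) = -81/16.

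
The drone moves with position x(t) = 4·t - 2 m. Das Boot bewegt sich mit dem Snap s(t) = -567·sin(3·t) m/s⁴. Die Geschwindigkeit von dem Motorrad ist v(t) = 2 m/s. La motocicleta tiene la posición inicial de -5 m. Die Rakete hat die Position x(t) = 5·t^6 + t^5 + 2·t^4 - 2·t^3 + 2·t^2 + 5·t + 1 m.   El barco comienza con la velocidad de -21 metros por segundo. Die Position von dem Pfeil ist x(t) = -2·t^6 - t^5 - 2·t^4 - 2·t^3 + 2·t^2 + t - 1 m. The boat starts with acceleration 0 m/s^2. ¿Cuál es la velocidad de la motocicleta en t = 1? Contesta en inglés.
We have velocity v(t) = 2. Substituting t = 1: v(1) = 2.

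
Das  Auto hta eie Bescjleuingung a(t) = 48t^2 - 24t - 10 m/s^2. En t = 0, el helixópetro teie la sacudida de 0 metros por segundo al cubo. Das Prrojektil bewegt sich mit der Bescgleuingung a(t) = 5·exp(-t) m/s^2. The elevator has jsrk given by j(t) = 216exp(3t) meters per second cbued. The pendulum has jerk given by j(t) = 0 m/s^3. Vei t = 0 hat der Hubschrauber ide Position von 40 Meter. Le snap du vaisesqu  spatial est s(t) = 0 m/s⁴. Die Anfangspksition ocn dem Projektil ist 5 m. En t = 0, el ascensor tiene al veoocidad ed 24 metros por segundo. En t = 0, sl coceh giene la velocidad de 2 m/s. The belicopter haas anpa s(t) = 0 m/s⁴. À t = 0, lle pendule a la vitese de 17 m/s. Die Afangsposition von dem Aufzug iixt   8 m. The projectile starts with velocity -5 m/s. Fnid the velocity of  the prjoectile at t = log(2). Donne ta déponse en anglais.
To solve this, we need to take 1 antiderivative of our acceleration equation a(t) = 5·exp(-t). Taking ∫a(t)dt and applying v(0) = -5, we find v(t) = -5·exp(-t). From the given velocity equation v(t) = -5·exp(-t), we substitute t = log(2) to get v = -5/2.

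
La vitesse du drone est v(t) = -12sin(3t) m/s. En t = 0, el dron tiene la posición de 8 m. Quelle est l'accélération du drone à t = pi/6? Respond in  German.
Ausgehend von der Geschwindigkeit v(t) = -12·sin(3·t), nehmen wir 1 Ableitung. Mit d/dt von v(t) finden wir a(t) = -36·cos(3·t). Mit a(t) = -36·cos(3·t) und Einsetzen von t = pi/6, finden wir a = 0.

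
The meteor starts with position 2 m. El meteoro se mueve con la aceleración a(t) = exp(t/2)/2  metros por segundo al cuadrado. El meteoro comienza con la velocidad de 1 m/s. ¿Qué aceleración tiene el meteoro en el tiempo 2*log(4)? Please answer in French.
En utilisant a(t) = exp(t/2)/2 et en substituant t = 2*log(4), nous trouvons a = 2.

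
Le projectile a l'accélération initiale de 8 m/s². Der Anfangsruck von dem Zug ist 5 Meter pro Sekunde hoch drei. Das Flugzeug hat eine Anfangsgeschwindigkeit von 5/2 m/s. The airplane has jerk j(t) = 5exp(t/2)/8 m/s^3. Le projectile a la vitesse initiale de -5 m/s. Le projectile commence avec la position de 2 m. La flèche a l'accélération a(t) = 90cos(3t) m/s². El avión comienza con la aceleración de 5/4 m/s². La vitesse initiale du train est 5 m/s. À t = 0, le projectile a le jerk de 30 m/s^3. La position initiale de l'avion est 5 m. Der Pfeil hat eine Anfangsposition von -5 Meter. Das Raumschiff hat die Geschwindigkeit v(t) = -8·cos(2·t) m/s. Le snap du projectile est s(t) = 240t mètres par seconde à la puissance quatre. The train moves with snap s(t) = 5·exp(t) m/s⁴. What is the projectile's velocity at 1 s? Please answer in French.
Nous devons trouver l'intégrale de notre équation du snap s(t) = 240·t 3 fois. L'intégrale du snap est le jerk. En utilisant j(0) = 30, nous obtenons j(t) = 120·t^2 + 30. La primitive du jerk est l'accélération. En utilisant a(0) = 8, nous obtenons a(t) = 40·t^3 + 30·t + 8. L'intégrale de l'accélération, avec v(0) = -5, donne la vitesse: v(t) = 10·t^4 + 15·t^2 + 8·t - 5. Nous avons la vitesse v(t) = 10·t^4 + 15·t^2 + 8·t - 5. En substituant t = 1: v(1) = 28.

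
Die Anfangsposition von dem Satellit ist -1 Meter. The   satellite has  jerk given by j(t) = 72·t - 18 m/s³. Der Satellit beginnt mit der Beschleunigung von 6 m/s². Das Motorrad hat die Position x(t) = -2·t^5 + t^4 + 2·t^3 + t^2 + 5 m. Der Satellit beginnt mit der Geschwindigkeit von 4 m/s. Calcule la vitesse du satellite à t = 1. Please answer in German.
Wir müssen die Stammfunktion unserer Gleichung für den Ruck j(t) = 72·t - 18 2-mal finden. Mit ∫j(t)dt und Anwendung von a(0) = 6, finden wir a(t) = 36·t^2 - 18·t + 6. Das Integral von der Beschleunigung ist die Geschwindigkeit. Mit v(0) = 4 erhalten wir v(t) = 12·t^3 - 9·t^2 + 6·t + 4. Wir haben die Geschwindigkeit v(t) = 12·t^3 - 9·t^2 + 6·t + 4. Durch Einsetzen von t = 1: v(1) = 13.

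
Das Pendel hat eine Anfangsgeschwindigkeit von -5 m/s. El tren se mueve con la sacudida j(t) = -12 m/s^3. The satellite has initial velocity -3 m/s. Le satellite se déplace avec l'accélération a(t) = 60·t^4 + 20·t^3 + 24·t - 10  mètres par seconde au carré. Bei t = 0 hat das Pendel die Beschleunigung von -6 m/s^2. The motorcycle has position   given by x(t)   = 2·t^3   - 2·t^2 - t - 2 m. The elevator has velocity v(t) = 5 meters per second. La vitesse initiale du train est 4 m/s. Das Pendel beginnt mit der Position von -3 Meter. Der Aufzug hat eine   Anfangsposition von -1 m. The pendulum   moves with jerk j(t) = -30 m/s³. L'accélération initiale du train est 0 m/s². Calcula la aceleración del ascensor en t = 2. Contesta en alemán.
Um dies zu lösen, müssen wir 1 Ableitung unserer Gleichung für die Geschwindigkeit v(t) = 5 nehmen. Mit d/dt von v(t) finden wir a(t) = 0. Wir haben die Beschleunigung a(t) = 0. Durch Einsetzen von t = 2: a(2) = 0.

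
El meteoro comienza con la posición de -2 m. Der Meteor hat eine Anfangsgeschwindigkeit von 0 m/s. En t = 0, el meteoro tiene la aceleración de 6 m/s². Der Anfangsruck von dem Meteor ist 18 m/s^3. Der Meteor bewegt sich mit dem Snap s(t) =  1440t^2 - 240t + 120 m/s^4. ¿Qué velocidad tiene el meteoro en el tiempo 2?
Partiendo del snap s(t) = 1440·t^2 - 240·t + 120, tomamos 3 antiderivadas. La antiderivada del snap es la sacudida. Usando j(0) = 18, obtenemos j(t) = 480·t^3 - 120·t^2 + 120·t + 18. Integrando la sacudida y usando la condición inicial a(0) = 6, obtenemos a(t) = 120·t^4 - 40·t^3 + 60·t^2 + 18·t + 6. La integral de la aceleración, con v(0) = 0, da la velocidad: v(t) = t·(24·t^4 - 10·t^3 + 20·t^2 + 9·t + 6). Usando v(t) = t·(24·t^4 - 10·t^3 + 20·t^2 + 9·t + 6) y sustituyendo t = 2, encontramos v = 816.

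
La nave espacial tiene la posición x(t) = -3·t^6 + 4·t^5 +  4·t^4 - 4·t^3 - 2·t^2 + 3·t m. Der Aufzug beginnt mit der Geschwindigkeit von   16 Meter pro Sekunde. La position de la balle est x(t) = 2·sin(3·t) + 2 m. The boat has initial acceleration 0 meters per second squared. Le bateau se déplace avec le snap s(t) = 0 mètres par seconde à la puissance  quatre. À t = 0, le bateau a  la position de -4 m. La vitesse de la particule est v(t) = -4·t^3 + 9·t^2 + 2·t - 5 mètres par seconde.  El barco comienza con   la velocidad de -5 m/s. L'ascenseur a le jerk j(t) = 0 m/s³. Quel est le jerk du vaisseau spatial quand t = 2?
Nous devons dériver notre équation de la position x(t) = -3·t^6 + 4·t^5 + 4·t^4 - 4·t^3 - 2·t^2 + 3·t 3 fois. En dérivant la position, nous obtenons la vitesse: v(t) = -18·t^5 + 20·t^4 + 16·t^3 - 12·t^2 - 4·t + 3. En dérivant la vitesse, nous obtenons l'accélération: a(t) = -90·t^4 + 80·t^3 + 48·t^2 - 24·t - 4. En dérivant l'accélération, nous obtenons le jerk: j(t) = -360·t^3 + 240·t^2 + 96·t - 24. En utilisant j(t) = -360·t^3 + 240·t^2 + 96·t - 24 et en substituant t = 2, nous trouvons j = -1752.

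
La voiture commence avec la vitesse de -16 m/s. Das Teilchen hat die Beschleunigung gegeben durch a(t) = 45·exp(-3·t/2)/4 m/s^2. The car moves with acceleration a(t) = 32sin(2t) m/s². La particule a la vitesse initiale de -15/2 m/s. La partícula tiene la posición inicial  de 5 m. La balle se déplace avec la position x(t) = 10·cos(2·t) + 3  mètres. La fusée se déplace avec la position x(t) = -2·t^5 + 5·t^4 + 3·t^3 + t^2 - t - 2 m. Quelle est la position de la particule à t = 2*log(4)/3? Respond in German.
Wir müssen unsere Gleichung für die Beschleunigung a(t) = 45·exp(-3·t/2)/4 2-mal integrieren. Durch Integration von der Beschleunigung und Verwendung der Anfangsbedingung v(0) = -15/2, erhalten wir v(t) = -15·exp(-3·t/2)/2. Die Stammfunktion von der Geschwindigkeit ist die Position. Mit x(0) = 5 erhalten wir x(t) = 5·exp(-3·t/2). Aus der Gleichung für die Position x(t) = 5·exp(-3·t/2), setzen wir t = 2*log(4)/3 ein und erhalten x = 5/4.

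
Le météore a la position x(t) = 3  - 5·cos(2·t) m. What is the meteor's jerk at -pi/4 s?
Starting from position x(t) = 3 - 5·cos(2·t), we take 3 derivatives. Taking d/dt of x(t), we find v(t) = 10·sin(2·t). The derivative of velocity gives acceleration: a(t) = 20·cos(2·t). Taking d/dt of a(t), we find j(t) = -40·sin(2·t). Using j(t) = -40·sin(2·t) and substituting t = -pi/4, we find j = 40.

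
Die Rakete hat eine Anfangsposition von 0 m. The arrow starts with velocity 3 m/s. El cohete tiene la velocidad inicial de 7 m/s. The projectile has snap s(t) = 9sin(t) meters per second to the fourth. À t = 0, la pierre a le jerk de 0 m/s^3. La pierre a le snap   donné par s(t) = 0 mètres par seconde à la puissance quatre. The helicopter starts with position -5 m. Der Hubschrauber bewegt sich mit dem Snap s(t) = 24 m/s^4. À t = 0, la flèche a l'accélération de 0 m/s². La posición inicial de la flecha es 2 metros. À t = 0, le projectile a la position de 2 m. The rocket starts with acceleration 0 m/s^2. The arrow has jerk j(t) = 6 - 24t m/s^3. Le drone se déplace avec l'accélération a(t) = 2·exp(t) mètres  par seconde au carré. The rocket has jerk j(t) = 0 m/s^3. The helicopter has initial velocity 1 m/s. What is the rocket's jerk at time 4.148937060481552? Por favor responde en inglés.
We have jerk j(t) = 0. Substituting t = 4.148937060481552: j(4.148937060481552) = 0.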